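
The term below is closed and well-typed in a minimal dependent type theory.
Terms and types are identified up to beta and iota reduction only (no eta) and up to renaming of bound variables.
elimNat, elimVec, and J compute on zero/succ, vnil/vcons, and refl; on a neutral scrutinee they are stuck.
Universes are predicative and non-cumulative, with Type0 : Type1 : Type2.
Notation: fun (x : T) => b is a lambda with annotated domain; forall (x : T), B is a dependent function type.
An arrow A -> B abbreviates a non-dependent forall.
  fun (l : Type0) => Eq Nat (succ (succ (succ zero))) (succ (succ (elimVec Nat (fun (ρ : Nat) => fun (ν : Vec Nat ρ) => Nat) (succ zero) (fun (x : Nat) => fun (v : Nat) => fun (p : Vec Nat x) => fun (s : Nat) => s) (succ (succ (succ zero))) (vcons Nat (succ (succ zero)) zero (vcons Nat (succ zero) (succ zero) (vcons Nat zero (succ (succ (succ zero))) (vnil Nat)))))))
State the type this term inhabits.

inferred type:
  Type0 -> Type0


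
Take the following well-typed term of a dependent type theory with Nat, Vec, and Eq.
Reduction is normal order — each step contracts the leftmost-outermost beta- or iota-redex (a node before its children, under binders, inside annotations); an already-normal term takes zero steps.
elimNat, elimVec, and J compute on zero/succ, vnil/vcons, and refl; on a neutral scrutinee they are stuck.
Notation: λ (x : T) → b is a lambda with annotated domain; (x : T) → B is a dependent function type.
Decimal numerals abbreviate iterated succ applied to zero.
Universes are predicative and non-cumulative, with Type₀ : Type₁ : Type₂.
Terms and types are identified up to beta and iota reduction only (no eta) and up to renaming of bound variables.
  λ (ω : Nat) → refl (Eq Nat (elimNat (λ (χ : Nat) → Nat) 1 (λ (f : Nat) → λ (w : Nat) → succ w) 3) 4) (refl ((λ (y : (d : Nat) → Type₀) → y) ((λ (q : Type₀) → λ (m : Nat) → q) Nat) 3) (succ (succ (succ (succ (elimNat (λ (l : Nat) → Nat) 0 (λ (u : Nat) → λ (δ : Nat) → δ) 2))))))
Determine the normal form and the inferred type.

normal form:
  λ (ω : Nat) → refl (Eq Nat 4 4) (refl Nat 4)
type:
  (ω : Nat) → Eq (Eq Nat 4 4) (refl Nat 4) (refl Nat 4)


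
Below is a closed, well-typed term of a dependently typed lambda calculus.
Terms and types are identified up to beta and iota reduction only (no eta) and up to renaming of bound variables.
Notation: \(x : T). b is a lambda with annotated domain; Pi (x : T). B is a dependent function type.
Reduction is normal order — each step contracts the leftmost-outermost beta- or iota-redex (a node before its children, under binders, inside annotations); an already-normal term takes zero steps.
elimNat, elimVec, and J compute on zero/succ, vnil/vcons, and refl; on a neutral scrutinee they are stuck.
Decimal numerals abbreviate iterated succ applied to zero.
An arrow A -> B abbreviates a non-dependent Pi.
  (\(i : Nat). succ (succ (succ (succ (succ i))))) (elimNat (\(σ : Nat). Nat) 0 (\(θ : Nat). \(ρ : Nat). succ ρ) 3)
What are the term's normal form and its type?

reduced normal form:
  8
type:
  Nat


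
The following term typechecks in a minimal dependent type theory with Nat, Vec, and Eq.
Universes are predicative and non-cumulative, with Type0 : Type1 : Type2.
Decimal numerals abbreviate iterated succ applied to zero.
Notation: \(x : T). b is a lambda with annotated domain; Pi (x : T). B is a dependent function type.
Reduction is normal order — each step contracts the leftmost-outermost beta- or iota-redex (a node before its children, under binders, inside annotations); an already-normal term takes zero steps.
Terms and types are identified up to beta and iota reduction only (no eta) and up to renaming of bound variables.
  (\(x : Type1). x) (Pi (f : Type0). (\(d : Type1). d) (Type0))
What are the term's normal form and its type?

reduced normal form:
  Pi (x : Type0). Type0
the term's type:
  Type1


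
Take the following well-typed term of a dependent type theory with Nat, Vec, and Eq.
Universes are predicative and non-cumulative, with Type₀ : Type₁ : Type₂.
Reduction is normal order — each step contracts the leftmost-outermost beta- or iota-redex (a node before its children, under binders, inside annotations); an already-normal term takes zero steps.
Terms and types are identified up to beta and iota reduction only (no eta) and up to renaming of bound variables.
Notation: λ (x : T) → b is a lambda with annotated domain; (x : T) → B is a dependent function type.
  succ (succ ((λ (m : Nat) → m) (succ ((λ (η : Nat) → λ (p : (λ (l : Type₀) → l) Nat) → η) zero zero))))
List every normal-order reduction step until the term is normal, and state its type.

normal-order reduction sequence:
  succ (succ ((λ (m : Nat) → m) (succ ((λ (η : Nat) → λ (p : (λ (l : Type₀) → l) Nat) → η) zero zero))))
  ~> succ (succ (succ ((λ (m : Nat) → λ (η : (λ (p : Type₀) → p) Nat) → m) zero zero)))
  ~> succ (succ (succ ((λ (m : (λ (η : Type₀) → η) Nat) → zero) zero)))
  ~> succ (succ (succ zero))
type:
  Nat


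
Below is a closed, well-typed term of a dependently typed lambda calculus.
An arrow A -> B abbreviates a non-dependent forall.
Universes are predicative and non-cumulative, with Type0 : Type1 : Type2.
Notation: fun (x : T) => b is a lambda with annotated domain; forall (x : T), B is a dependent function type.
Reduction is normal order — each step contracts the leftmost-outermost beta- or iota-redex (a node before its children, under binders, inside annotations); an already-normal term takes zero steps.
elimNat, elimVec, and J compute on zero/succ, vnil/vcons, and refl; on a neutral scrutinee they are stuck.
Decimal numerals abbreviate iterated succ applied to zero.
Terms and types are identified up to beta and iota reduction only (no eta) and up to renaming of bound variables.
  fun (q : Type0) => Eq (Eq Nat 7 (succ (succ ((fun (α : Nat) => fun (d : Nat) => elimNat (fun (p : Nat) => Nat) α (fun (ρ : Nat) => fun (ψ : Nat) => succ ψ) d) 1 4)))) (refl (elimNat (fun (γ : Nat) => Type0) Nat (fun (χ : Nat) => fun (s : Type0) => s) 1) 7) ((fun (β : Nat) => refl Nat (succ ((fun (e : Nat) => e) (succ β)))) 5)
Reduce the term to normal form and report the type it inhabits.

normal form:
  fun (q : Type0) => Eq (Eq Nat 7 7) (refl Nat 7) (refl Nat 7)
the term's type:
  Type0 -> Type0


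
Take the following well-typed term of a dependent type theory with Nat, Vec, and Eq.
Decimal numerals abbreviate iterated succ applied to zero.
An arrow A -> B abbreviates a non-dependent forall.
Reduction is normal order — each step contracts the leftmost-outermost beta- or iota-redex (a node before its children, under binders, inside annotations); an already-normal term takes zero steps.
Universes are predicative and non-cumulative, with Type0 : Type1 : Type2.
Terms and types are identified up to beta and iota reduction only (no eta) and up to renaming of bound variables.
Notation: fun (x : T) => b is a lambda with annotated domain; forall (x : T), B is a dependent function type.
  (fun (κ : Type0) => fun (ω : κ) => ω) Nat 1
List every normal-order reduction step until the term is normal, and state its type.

normal-order reduction sequence:
  (fun (κ : Type0) => fun (ω : κ) => ω) Nat 1
  ~> (fun (κ : Nat) => κ) 1
  ~> 1
the term's type:
  Nat


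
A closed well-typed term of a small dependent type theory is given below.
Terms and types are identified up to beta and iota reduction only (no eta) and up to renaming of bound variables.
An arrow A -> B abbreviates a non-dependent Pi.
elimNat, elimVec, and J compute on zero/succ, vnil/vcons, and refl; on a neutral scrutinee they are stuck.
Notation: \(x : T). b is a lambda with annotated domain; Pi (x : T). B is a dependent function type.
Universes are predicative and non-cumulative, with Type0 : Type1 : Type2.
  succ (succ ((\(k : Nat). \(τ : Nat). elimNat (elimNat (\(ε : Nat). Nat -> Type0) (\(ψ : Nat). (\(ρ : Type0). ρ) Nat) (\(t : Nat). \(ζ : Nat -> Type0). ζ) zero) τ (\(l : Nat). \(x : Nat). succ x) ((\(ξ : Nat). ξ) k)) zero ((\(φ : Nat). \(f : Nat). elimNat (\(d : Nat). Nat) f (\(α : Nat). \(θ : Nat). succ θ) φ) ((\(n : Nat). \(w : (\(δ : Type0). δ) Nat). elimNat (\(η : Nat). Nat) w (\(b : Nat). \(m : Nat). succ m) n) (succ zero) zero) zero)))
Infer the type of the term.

the term's type:
  Nat


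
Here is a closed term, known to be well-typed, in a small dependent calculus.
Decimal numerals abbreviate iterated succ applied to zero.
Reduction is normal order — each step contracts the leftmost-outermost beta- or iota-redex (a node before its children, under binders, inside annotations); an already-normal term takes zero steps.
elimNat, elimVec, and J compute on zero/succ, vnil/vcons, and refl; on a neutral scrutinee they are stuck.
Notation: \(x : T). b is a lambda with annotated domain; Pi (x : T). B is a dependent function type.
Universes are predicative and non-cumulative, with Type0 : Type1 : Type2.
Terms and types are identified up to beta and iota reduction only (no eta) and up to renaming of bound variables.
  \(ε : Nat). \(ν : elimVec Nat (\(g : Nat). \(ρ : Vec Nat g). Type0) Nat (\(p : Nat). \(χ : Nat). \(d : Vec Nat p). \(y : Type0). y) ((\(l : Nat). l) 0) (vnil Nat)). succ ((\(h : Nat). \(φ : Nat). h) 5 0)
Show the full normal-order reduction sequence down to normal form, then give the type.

normal-order reduction:
  \(ε : Nat). \(ν : elimVec Nat (\(g : Nat). \(ρ : Vec Nat g). Type0) Nat (\(p : Nat). \(χ : Nat). \(d : Vec Nat p). \(y : Type0). y) ((\(l : Nat). l) 0) (vnil Nat)). succ ((\(h : Nat). \(φ : Nat). h) 5 0)
  ~> \(ε : Nat). \(ν : Nat). succ ((\(g : Nat). \(ρ : Nat). g) 5 0)
  ~> \(ε : Nat). \(ν : Nat). succ ((\(g : Nat). 5) 0)
  ~> \(ε : Nat). \(ν : Nat). 6
the term's type:
  Pi (ε : Nat). Pi (ν : Nat). Nat


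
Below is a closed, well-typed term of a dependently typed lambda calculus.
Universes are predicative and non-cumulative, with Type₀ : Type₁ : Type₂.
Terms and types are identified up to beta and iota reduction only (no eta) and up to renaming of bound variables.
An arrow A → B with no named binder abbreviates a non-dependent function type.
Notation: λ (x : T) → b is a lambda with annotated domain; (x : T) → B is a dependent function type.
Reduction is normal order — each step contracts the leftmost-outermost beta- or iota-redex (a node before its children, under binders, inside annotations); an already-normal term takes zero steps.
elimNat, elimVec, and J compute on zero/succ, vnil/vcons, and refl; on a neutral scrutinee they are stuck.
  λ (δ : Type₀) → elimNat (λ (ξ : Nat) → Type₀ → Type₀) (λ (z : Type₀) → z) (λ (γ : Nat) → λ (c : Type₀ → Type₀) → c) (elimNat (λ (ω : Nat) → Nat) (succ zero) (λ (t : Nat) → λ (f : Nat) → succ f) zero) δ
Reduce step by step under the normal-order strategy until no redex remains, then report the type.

normal-order reduction sequence:
  λ (δ : Type₀) → elimNat (λ (ξ : Nat) → Type₀ → Type₀) (λ (z : Type₀) → z) (λ (γ : Nat) → λ (c : Type₀ → Type₀) → c) (elimNat (λ (ω : Nat) → Nat) (succ zero) (λ (t : Nat) → λ (f : Nat) → succ f) zero) δ
  ~> λ (δ : Type₀) → elimNat (λ (ξ : Nat) → Type₀ → Type₀) (λ (z : Type₀) → z) (λ (γ : Nat) → λ (c : Type₀ → Type₀) → c) (succ zero) δ
  ~> λ (δ : Type₀) → (λ (ξ : Nat) → λ (z : Type₀ → Type₀) → z) zero (elimNat (λ (γ : Nat) → Type₀ → Type₀) (λ (c : Type₀) → c) (λ (ω : Nat) → λ (t : Type₀ → Type₀) → t) zero) δ
  ~> λ (δ : Type₀) → (λ (ξ : Type₀ → Type₀) → ξ) (elimNat (λ (z : Nat) → Type₀ → Type₀) (λ (γ : Type₀) → γ) (λ (c : Nat) → λ (ω : Type₀ → Type₀) → ω) zero) δ
  ~> λ (δ : Type₀) → elimNat (λ (ξ : Nat) → Type₀ → Type₀) (λ (z : Type₀) → z) (λ (γ : Nat) → λ (c : Type₀ → Type₀) → c) zero δ
  ~> λ (δ : Type₀) → (λ (ξ : Type₀) → ξ) δ
  ~> λ (δ : Type₀) → δ
the term's type:
  Type₀ → Type₀


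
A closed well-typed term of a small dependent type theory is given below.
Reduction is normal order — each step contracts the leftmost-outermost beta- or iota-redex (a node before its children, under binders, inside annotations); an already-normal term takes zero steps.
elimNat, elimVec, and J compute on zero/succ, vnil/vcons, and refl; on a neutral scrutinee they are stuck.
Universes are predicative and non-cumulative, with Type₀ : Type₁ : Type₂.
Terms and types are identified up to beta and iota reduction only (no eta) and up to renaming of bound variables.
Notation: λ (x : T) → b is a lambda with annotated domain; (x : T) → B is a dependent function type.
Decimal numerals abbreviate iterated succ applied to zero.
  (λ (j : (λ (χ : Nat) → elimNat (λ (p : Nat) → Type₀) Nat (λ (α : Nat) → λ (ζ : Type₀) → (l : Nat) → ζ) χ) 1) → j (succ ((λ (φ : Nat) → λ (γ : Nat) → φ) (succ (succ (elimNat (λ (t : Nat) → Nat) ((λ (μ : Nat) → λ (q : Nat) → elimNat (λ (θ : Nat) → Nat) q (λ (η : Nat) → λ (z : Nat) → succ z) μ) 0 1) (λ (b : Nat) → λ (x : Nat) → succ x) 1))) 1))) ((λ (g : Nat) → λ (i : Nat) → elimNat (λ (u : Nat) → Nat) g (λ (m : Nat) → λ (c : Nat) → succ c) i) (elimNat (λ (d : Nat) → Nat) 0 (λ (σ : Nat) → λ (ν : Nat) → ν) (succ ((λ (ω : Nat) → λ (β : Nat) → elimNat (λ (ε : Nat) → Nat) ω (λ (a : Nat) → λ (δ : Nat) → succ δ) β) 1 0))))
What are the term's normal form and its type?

normal form:
  5
type:
  Nat
observation: reduction starts at a beta-redex, and 38 normal-order steps reach the normal form.


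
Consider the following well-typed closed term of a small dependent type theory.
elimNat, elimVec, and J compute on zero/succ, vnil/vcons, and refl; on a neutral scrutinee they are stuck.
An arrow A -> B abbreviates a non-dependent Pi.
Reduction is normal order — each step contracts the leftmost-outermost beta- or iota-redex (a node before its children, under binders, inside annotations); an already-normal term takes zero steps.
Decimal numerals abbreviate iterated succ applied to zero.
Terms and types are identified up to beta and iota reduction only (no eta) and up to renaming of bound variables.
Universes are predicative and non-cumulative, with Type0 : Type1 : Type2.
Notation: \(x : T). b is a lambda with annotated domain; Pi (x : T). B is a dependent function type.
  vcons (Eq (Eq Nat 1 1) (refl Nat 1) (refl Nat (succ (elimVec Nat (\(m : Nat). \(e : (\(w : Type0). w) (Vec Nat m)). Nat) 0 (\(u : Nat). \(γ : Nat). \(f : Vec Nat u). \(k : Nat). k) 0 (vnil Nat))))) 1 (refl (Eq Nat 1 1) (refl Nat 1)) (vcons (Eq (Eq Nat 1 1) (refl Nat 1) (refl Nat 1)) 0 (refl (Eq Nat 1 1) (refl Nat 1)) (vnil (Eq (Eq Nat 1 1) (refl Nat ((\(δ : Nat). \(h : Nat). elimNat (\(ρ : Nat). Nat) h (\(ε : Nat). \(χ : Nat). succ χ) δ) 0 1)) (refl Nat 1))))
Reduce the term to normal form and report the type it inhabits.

reduced normal form:
  vcons (Eq (Eq Nat 1 1) (refl Nat 1) (refl Nat 1)) 1 (refl (Eq Nat 1 1) (refl Nat 1)) (vcons (Eq (Eq Nat 1 1) (refl Nat 1) (refl Nat 1)) 0 (refl (Eq Nat 1 1) (refl Nat 1)) (vnil (Eq (Eq Nat 1 1) (refl Nat 1) (refl Nat 1))))
inferred type:
  Vec (Eq (Eq Nat 1 1) (refl Nat 1) (refl Nat 1)) 2
observation: normalization takes exactly 4 steps under the normal-order strategy.


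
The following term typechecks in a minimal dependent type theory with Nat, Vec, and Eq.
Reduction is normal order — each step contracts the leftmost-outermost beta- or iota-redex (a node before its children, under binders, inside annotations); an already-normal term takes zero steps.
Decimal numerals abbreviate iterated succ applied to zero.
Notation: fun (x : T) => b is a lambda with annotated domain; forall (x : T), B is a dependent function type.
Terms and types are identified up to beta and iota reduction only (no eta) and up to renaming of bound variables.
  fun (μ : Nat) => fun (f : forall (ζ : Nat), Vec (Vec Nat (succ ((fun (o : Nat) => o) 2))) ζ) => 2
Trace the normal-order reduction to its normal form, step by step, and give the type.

normal-order reduction:
  fun (μ : Nat) => fun (f : forall (ζ : Nat), Vec (Vec Nat (succ ((fun (o : Nat) => o) 2))) ζ) => 2
  ~> fun (μ : Nat) => fun (f : forall (ζ : Nat), Vec (Vec Nat 3) ζ) => 2
inferred type:
  forall (μ : Nat), forall (f : forall (ζ : Nat), Vec (Vec Nat 3) ζ), Nat


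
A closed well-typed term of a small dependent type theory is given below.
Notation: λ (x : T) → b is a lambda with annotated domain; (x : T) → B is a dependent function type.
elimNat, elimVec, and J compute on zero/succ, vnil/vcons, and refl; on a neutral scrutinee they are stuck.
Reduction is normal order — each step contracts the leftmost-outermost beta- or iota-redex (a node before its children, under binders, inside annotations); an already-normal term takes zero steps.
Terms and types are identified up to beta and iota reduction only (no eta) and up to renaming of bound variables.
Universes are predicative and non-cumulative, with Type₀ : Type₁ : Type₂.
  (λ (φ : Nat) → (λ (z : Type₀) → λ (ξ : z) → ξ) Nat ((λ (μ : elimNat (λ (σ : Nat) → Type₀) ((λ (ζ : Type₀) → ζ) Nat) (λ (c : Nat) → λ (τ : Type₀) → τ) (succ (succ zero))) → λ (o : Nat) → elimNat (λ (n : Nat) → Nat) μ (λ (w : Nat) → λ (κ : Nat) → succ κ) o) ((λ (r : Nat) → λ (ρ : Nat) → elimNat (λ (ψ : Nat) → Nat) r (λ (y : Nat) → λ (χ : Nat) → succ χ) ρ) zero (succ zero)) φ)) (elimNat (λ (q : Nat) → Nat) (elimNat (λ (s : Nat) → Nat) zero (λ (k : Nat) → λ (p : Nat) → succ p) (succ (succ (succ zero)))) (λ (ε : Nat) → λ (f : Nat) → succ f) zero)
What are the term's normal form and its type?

resulting normal form:
  succ (succ (succ (succ zero)))
the term's type:
  Nat
observation: the first redex contracted is a beta-redex; the normal form is reached in 32 normal-order steps.


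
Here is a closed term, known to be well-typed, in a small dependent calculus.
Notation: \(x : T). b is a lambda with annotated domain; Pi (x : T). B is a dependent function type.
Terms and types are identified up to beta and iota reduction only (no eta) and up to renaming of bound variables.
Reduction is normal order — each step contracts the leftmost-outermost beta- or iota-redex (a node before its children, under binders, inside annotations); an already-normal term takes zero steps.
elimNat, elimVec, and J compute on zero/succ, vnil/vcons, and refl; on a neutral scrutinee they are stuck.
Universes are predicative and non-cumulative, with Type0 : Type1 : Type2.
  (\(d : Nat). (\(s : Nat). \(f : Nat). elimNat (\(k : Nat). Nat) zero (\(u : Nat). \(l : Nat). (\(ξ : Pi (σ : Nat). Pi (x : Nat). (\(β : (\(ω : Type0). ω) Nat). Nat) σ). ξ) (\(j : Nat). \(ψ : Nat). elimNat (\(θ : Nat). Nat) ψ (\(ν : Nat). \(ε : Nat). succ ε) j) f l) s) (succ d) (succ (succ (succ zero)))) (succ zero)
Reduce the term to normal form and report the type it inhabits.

resulting normal form:
  succ (succ (succ (succ (succ (succ zero)))))
type:
  Nat
observation: the leftmost-outermost redex is a beta-redex, and normalization takes 36 steps.


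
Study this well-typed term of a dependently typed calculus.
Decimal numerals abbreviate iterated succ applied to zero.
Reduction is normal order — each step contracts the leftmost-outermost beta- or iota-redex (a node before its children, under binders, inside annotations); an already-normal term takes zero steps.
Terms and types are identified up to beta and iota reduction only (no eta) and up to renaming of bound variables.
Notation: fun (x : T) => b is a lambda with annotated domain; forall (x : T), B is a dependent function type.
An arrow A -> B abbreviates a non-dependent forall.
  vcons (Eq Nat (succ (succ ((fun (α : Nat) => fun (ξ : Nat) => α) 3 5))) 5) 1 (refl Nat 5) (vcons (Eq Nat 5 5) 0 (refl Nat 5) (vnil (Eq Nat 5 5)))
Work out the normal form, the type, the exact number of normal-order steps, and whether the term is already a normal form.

normal form:
  vcons (Eq Nat 5 5) 1 (refl Nat 5) (vcons (Eq Nat 5 5) 0 (refl Nat 5) (vnil (Eq Nat 5 5)))
type:
  Vec (Eq Nat 5 5) 2
normal-order step count: 2
term was already normal: no
first redex: a beta-redex


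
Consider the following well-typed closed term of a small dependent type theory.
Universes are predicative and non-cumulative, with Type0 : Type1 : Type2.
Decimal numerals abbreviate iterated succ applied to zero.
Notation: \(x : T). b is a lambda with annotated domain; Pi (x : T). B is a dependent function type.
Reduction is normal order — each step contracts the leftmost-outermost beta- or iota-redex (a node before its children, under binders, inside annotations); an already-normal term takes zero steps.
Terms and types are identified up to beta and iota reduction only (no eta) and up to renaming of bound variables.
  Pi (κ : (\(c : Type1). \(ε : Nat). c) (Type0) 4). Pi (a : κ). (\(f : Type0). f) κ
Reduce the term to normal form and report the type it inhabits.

reduced normal form:
  Pi (κ : Type0). Pi (c : κ). κ
the term's type:
  Type1


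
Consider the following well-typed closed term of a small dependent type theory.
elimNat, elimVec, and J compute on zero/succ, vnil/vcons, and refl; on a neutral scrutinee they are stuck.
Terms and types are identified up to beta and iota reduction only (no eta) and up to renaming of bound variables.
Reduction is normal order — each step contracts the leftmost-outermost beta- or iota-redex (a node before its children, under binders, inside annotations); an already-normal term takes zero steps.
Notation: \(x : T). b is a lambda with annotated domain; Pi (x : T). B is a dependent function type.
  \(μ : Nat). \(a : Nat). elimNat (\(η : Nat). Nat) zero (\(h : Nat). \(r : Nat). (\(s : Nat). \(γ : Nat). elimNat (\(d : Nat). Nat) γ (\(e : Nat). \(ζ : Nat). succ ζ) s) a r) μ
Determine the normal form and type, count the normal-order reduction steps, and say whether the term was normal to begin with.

reduced normal form:
  \(μ : Nat). \(a : Nat). elimNat (\(η : Nat). Nat) zero (\(h : Nat). \(r : Nat). elimNat (\(s : Nat). Nat) r (\(γ : Nat). \(d : Nat). succ d) a) μ
inferred type:
  Pi (μ : Nat). Pi (a : Nat). Nat
normal-order step count: 2
started in normal form: no
first redex: a beta-redex


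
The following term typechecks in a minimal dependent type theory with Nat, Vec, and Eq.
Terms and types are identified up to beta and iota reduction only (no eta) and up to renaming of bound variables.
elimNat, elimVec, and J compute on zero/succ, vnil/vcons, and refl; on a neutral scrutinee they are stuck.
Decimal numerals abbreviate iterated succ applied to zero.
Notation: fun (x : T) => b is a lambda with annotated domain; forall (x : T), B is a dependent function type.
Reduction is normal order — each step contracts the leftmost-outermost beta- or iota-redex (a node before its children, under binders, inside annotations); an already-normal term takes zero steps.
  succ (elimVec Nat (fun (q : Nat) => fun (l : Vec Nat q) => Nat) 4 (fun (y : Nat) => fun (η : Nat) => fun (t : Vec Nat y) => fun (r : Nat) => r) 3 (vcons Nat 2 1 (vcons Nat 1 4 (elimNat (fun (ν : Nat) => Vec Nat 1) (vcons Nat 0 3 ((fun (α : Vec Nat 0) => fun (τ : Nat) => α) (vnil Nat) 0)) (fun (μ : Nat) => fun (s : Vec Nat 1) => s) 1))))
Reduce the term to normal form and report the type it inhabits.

reduced normal form:
  5
the term's type:
  Nat


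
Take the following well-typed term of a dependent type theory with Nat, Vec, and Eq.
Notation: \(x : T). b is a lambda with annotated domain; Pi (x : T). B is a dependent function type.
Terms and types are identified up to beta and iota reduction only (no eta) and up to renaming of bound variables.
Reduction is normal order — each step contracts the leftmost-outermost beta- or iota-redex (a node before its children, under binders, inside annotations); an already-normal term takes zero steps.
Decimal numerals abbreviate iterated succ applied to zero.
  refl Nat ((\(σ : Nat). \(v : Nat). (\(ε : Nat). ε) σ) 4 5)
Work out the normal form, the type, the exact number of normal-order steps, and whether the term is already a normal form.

resulting normal form:
  refl Nat 4
inferred type:
  Eq Nat 4 4
steps to reach normal form (normal order): 3
already normal: no
first redex: a beta-redex


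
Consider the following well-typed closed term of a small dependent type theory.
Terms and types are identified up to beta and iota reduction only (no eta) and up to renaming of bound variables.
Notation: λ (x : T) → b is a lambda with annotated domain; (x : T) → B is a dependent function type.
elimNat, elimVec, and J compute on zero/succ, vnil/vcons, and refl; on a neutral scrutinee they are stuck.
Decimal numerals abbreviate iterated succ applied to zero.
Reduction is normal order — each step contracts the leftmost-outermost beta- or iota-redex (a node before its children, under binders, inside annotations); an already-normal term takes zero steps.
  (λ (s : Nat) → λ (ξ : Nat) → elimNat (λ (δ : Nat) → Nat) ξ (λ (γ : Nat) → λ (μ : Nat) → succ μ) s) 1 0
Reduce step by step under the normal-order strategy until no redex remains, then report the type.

normal-order reduction:
  (λ (s : Nat) → λ (ξ : Nat) → elimNat (λ (δ : Nat) → Nat) ξ (λ (γ : Nat) → λ (μ : Nat) → succ μ) s) 1 0
  ~> (λ (s : Nat) → elimNat (λ (ξ : Nat) → Nat) s (λ (δ : Nat) → λ (γ : Nat) → succ γ) 1) 0
  ~> elimNat (λ (s : Nat) → Nat) 0 (λ (ξ : Nat) → λ (δ : Nat) → succ δ) 1
  ~> (λ (s : Nat) → λ (ξ : Nat) → succ ξ) 0 (elimNat (λ (δ : Nat) → Nat) 0 (λ (γ : Nat) → λ (μ : Nat) → succ μ) 0)
  ~> (λ (s : Nat) → succ s) (elimNat (λ (ξ : Nat) → Nat) 0 (λ (δ : Nat) → λ (γ : Nat) → succ γ) 0)
  ~> succ (elimNat (λ (s : Nat) → Nat) 0 (λ (ξ : Nat) → λ (δ : Nat) → succ δ) 0)
  ~> 1
the term's type:
  Nat


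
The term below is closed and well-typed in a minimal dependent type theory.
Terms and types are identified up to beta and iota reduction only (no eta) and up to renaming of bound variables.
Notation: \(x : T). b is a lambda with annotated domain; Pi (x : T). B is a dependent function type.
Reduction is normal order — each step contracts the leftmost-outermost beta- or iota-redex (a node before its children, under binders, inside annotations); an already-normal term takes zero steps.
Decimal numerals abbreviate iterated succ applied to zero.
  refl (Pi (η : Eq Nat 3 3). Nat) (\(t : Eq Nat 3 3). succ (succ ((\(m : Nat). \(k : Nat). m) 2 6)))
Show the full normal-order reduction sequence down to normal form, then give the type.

normal-order reduction sequence:
  refl (Pi (η : Eq Nat 3 3). Nat) (\(t : Eq Nat 3 3). succ (succ ((\(m : Nat). \(k : Nat). m) 2 6)))
  ~> refl (Pi (η : Eq Nat 3 3). Nat) (\(t : Eq Nat 3 3). succ (succ ((\(m : Nat). 2) 6)))
  ~> refl (Pi (η : Eq Nat 3 3). Nat) (\(t : Eq Nat 3 3). 4)
inferred type:
  Eq (Pi (η : Eq Nat 3 3). Nat) (\(t : Eq Nat 3 3). 4) (\(m : Eq Nat 3 3). 4)


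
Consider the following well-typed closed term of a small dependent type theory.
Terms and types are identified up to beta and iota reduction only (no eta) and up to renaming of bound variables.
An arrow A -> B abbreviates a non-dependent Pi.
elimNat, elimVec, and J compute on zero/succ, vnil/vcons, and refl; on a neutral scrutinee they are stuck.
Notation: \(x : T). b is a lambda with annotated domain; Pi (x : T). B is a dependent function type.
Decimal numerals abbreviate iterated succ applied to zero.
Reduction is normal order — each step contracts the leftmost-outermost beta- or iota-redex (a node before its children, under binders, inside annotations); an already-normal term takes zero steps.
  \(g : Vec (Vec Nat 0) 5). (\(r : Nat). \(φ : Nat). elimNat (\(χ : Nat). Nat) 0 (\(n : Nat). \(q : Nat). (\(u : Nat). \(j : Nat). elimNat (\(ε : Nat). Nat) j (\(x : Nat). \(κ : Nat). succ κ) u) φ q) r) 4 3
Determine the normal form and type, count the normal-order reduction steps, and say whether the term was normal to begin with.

normal form:
  \(g : Vec (Vec Nat 0) 5). 12
the term's type:
  Vec (Vec Nat 0) 5 -> Nat
normal-order step count: 63
already normal: no
first redex: a beta-redex


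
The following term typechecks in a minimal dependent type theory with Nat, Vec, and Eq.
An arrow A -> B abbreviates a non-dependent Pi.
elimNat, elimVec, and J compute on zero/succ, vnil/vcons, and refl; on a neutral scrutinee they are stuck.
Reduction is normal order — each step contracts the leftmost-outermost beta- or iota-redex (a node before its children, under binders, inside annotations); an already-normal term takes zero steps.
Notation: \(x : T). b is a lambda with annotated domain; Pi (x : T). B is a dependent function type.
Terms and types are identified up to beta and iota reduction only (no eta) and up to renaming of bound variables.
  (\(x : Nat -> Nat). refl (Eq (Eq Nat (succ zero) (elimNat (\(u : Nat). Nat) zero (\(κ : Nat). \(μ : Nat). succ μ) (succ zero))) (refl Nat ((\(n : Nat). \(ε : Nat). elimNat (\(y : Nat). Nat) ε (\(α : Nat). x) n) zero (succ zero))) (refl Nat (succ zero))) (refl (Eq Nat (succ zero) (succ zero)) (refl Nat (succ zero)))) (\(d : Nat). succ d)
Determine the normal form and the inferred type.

resulting normal form:
  refl (Eq (Eq Nat (succ zero) (succ zero)) (refl Nat (succ zero)) (refl Nat (succ zero))) (refl (Eq Nat (succ zero) (succ zero)) (refl Nat (succ zero)))
inferred type:
  Eq (Eq (Eq Nat (succ zero) (succ zero)) (refl Nat (succ zero)) (refl Nat (succ zero))) (refl (Eq Nat (succ zero) (succ zero)) (refl Nat (succ zero))) (refl (Eq Nat (succ zero) (succ zero)) (refl Nat (succ zero)))


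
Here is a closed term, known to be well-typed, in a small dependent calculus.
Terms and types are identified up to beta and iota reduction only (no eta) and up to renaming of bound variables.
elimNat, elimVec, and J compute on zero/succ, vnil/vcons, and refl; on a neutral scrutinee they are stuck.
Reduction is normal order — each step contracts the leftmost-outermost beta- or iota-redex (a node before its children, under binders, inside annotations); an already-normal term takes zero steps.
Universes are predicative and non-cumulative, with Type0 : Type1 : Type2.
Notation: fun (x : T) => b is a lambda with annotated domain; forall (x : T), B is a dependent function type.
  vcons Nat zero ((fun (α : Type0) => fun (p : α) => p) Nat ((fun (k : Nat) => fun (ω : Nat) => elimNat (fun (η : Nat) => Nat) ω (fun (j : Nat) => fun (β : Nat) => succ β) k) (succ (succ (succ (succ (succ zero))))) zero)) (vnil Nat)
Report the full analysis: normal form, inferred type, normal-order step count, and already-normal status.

resulting normal form:
  vcons Nat zero (succ (succ (succ (succ (succ zero))))) (vnil Nat)
inferred type:
  Vec Nat (succ zero)
steps to reach normal form (normal order): 20
term was already normal: no
first contracted redex: a beta-redex


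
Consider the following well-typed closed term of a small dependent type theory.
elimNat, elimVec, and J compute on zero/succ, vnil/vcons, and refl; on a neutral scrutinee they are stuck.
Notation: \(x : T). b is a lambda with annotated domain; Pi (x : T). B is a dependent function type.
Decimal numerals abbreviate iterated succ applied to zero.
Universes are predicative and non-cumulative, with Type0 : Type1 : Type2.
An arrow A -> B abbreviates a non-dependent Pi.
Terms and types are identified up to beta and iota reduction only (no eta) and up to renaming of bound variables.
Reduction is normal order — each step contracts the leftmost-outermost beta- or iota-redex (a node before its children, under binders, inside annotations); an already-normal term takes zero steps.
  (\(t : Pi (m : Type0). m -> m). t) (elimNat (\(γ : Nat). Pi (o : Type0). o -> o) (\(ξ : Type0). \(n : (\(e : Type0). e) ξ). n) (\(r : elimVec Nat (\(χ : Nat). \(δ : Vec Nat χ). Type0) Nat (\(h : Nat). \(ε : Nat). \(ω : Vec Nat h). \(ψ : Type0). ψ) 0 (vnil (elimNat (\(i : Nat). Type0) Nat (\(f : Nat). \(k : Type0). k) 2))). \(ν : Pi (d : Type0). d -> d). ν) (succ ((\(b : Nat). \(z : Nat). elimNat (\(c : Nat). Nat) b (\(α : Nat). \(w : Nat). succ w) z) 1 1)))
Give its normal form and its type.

resulting normal form:
  \(t : Type0). \(m : t). m
inferred type:
  Pi (t : Type0). t -> t


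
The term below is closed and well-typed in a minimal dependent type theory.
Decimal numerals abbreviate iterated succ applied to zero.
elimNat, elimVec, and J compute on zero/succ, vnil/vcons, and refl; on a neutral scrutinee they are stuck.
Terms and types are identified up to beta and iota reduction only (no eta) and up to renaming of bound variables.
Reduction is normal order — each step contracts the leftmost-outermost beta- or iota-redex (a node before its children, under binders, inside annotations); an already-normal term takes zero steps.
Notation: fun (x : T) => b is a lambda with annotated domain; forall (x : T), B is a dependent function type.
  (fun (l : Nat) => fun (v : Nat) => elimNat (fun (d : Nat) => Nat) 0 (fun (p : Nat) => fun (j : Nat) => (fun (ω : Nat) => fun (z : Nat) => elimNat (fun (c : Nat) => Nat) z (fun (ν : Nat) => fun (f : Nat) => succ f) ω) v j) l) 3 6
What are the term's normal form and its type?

reduced normal form:
  18
inferred type:
  Nat
observation: the term reaches its normal form after 75 normal-order steps.


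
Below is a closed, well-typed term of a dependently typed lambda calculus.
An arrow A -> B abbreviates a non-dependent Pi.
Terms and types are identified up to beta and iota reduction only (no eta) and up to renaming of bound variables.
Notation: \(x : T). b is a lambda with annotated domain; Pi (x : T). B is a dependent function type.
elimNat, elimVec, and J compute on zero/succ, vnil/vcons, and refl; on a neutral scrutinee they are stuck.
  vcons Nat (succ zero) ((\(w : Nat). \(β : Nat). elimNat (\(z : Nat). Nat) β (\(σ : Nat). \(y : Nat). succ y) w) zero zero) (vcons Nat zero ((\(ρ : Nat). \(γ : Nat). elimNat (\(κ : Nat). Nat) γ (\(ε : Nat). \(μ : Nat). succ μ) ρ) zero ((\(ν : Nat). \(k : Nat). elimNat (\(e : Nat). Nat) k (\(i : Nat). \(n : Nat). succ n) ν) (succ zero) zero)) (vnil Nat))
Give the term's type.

type:
  Vec Nat (succ (succ zero))


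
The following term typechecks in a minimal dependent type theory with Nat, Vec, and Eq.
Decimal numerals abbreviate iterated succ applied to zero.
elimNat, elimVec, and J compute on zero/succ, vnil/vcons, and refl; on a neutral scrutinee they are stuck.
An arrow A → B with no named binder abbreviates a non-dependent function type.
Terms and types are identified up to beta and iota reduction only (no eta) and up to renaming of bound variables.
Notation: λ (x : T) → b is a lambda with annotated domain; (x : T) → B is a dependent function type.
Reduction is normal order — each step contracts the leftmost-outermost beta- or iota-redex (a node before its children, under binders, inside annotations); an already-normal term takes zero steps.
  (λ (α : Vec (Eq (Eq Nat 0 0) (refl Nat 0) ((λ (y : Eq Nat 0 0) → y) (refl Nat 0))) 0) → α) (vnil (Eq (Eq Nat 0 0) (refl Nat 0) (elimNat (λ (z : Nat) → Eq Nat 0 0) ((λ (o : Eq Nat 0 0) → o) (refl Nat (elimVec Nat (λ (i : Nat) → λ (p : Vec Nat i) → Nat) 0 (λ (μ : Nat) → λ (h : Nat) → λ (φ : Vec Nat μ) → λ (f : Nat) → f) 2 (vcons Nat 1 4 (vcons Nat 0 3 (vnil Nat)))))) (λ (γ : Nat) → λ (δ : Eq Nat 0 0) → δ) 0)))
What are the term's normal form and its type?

reduced normal form:
  vnil (Eq (Eq Nat 0 0) (refl Nat 0) (refl Nat 0))
type:
  Vec (Eq (Eq Nat 0 0) (refl Nat 0) (refl Nat 0)) 0
observation: contracting a beta-redex first, the term normalizes in 14 steps.


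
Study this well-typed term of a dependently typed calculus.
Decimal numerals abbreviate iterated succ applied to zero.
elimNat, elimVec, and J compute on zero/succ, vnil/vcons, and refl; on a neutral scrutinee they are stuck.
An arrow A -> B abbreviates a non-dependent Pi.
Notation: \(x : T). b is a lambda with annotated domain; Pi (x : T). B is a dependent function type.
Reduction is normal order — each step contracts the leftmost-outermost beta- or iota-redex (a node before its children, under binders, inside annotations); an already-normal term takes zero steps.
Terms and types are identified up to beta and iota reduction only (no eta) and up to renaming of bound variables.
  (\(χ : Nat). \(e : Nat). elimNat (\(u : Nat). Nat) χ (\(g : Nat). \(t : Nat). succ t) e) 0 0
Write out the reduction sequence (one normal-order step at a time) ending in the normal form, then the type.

normal-order reduction sequence:
  (\(χ : Nat). \(e : Nat). elimNat (\(u : Nat). Nat) χ (\(g : Nat). \(t : Nat). succ t) e) 0 0
  ~> (\(χ : Nat). elimNat (\(e : Nat). Nat) 0 (\(u : Nat). \(g : Nat). succ g) χ) 0
  ~> elimNat (\(χ : Nat). Nat) 0 (\(e : Nat). \(u : Nat). succ u) 0
  ~> 0
the term's type:
  Nat


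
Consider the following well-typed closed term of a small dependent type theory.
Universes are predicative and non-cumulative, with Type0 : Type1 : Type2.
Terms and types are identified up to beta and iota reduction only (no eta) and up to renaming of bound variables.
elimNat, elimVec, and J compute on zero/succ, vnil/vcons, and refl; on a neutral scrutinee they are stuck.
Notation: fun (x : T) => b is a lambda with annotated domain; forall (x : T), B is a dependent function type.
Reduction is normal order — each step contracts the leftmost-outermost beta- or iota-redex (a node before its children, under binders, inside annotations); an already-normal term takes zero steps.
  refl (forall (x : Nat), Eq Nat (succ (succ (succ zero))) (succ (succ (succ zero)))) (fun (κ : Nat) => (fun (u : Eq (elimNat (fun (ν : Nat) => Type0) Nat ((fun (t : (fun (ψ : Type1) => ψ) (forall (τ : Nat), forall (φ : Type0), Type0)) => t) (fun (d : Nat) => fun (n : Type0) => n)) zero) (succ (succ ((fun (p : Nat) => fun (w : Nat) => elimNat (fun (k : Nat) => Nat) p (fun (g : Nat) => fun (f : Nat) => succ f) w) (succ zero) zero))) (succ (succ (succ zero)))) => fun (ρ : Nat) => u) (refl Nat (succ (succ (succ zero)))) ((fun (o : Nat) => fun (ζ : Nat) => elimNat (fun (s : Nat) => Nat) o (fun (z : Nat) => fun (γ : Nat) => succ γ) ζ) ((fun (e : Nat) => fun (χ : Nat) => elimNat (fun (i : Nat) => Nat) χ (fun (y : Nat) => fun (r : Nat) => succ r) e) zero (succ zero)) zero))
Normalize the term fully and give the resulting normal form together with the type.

reduced normal form:
  refl (forall (x : Nat), Eq Nat (succ (succ (succ zero))) (succ (succ (succ zero)))) (fun (κ : Nat) => refl Nat (succ (succ (succ zero))))
inferred type:
  Eq (forall (x : Nat), Eq Nat (succ (succ (succ zero))) (succ (succ (succ zero)))) (fun (κ : Nat) => refl Nat (succ (succ (succ zero)))) (fun (u : Nat) => refl Nat (succ (succ (succ zero))))


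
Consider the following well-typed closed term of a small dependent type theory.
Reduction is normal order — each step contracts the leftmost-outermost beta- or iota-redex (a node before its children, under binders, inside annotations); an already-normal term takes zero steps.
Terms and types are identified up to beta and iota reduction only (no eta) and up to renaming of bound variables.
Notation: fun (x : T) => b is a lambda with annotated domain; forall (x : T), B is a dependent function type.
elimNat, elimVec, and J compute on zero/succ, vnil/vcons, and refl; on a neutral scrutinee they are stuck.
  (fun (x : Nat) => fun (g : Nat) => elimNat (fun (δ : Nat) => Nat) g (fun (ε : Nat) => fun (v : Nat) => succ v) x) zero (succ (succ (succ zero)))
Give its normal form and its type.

resulting normal form:
  succ (succ (succ zero))
the term's type:
  Nat
observation: reduction starts at a beta-redex, and 3 normal-order steps reach the normal form.


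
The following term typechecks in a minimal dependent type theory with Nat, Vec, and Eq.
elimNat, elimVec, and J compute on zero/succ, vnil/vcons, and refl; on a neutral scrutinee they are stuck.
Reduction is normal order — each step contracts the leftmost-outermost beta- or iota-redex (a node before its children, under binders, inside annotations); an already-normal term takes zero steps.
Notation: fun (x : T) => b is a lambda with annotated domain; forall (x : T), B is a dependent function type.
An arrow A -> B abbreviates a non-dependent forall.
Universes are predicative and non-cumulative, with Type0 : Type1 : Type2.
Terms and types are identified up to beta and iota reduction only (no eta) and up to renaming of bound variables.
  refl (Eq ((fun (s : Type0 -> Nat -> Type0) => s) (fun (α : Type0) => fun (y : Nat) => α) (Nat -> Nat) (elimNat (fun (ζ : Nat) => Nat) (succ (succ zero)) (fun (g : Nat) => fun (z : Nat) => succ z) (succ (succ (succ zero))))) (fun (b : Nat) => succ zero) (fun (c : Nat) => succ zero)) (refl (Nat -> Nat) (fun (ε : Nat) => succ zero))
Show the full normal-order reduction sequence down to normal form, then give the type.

normal-order reduction:
  refl (Eq ((fun (s : Type0 -> Nat -> Type0) => s) (fun (α : Type0) => fun (y : Nat) => α) (Nat -> Nat) (elimNat (fun (ζ : Nat) => Nat) (succ (succ zero)) (fun (g : Nat) => fun (z : Nat) => succ z) (succ (succ (succ zero))))) (fun (b : Nat) => succ zero) (fun (c : Nat) => succ zero)) (refl (Nat -> Nat) (fun (ε : Nat) => succ zero))
  ~> refl (Eq ((fun (s : Type0) => fun (α : Nat) => s) (Nat -> Nat) (elimNat (fun (y : Nat) => Nat) (succ (succ zero)) (fun (ζ : Nat) => fun (g : Nat) => succ g) (succ (succ (succ zero))))) (fun (z : Nat) => succ zero) (fun (b : Nat) => succ zero)) (refl (Nat -> Nat) (fun (c : Nat) => succ zero))
  ~> refl (Eq ((fun (s : Nat) => Nat -> Nat) (elimNat (fun (α : Nat) => Nat) (succ (succ zero)) (fun (y : Nat) => fun (ζ : Nat) => succ ζ) (succ (succ (succ zero))))) (fun (g : Nat) => succ zero) (fun (z : Nat) => succ zero)) (refl (Nat -> Nat) (fun (b : Nat) => succ zero))
  ~> refl (Eq (Nat -> Nat) (fun (s : Nat) => succ zero) (fun (α : Nat) => succ zero)) (refl (Nat -> Nat) (fun (y : Nat) => succ zero))
inferred type:
  Eq (Eq (Nat -> Nat) (fun (s : Nat) => succ zero) (fun (α : Nat) => succ zero)) (refl (Nat -> Nat) (fun (y : Nat) => succ zero)) (refl (Nat -> Nat) (fun (ζ : Nat) => succ zero))
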